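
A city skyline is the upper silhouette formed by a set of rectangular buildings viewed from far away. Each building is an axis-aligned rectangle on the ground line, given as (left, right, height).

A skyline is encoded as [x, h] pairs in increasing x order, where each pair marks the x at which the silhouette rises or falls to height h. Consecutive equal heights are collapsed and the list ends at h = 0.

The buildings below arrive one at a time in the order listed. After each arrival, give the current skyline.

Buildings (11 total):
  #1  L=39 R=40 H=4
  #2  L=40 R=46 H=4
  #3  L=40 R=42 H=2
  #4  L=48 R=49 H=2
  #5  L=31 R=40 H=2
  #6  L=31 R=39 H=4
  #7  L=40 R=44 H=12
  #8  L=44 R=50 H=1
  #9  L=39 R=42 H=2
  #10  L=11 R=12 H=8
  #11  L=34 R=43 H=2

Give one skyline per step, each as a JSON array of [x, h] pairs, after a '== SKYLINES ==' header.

== SKYLINES ==
[[39,4],[40,0]]
[[39,4],[46,0]]
[[39,4],[46,0]]
[[39,4],[46,0],[48,2],[49,0]]
[[31,2],[39,4],[46,0],[48,2],[49,0]]
[[31,4],[46,0],[48,2],[49,0]]
[[31,4],[40,12],[44,4],[46,0],[48,2],[49,0]]
[[31,4],[40,12],[44,4],[46,1],[48,2],[49,1],[50,0]]
[[31,4],[40,12],[44,4],[46,1],[48,2],[49,1],[50,0]]
[[11,8],[12,0],[31,4],[40,12],[44,4],[46,1],[48,2],[49,1],[50,0]]
[[11,8],[12,0],[31,4],[40,12],[44,4],[46,1],[48,2],[49,1],[50,0]]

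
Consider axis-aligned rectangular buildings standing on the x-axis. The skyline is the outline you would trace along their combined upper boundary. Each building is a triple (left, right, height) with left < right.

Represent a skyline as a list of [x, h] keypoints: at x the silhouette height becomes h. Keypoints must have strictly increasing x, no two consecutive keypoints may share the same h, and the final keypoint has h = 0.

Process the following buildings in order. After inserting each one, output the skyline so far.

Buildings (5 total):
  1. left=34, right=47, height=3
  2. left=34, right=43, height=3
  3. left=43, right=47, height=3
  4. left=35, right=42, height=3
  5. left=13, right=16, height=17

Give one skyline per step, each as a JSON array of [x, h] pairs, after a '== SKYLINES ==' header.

== SKYLINES ==
[[34,3],[47,0]]
[[34,3],[47,0]]
[[34,3],[47,0]]
[[34,3],[47,0]]
[[13,17],[16,0],[34,3],[47,0]]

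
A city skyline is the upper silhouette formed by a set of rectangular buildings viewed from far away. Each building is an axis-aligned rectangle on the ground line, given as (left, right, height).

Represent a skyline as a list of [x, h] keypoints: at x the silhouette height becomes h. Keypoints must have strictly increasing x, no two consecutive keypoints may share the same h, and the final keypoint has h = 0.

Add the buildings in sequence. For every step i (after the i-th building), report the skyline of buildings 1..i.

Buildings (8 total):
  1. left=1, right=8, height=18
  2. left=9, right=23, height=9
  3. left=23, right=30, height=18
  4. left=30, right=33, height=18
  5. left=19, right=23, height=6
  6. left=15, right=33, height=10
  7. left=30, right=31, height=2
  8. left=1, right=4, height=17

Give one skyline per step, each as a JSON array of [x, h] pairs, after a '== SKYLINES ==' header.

== SKYLINES ==
[[1,18],[8,0]]
[[1,18],[8,0],[9,9],[23,0]]
[[1,18],[8,0],[9,9],[23,18],[30,0]]
[[1,18],[8,0],[9,9],[23,18],[33,0]]
[[1,18],[8,0],[9,9],[23,18],[33,0]]
[[1,18],[8,0],[9,9],[15,10],[23,18],[33,0]]
[[1,18],[8,0],[9,9],[15,10],[23,18],[33,0]]
[[1,18],[8,0],[9,9],[15,10],[23,18],[33,0]]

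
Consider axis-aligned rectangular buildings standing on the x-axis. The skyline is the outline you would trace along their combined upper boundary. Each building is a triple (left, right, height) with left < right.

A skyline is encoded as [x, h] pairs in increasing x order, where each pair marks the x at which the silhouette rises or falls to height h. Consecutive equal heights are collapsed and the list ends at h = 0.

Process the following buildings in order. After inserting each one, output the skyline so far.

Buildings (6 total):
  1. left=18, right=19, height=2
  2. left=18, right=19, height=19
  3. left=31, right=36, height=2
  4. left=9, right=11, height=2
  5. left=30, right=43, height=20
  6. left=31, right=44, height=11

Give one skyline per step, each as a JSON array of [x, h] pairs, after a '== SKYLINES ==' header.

== SKYLINES ==
[[18,2],[19,0]]
[[18,19],[19,0]]
[[18,19],[19,0],[31,2],[36,0]]
[[9,2],[11,0],[18,19],[19,0],[31,2],[36,0]]
[[9,2],[11,0],[18,19],[19,0],[30,20],[43,0]]
[[9,2],[11,0],[18,19],[19,0],[30,20],[43,11],[44,0]]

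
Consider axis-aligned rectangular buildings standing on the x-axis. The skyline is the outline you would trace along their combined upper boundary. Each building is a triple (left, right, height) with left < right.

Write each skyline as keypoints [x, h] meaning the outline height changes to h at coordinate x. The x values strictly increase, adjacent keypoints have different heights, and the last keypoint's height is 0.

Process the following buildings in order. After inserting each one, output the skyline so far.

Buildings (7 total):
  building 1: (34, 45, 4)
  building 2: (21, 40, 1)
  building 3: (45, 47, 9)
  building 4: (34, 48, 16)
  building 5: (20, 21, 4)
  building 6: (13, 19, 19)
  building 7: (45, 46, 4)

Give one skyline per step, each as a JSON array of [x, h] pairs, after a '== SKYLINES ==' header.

== SKYLINES ==
[[34,4],[45,0]]
[[21,1],[34,4],[45,0]]
[[21,1],[34,4],[45,9],[47,0]]
[[21,1],[34,16],[48,0]]
[[20,4],[21,1],[34,16],[48,0]]
[[13,19],[19,0],[20,4],[21,1],[34,16],[48,0]]
[[13,19],[19,0],[20,4],[21,1],[34,16],[48,0]]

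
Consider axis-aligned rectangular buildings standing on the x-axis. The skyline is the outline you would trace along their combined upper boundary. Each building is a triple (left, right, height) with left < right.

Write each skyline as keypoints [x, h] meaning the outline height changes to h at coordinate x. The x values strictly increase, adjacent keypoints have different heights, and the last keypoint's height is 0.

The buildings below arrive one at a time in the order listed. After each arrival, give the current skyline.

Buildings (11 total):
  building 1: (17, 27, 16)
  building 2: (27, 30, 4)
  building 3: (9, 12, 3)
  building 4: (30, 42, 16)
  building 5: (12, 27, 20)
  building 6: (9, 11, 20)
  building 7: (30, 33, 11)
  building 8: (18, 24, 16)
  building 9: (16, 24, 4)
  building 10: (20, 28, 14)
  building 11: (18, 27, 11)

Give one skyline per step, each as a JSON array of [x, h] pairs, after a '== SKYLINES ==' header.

== SKYLINES ==
[[17,16],[27,0]]
[[17,16],[27,4],[30,0]]
[[9,3],[12,0],[17,16],[27,4],[30,0]]
[[9,3],[12,0],[17,16],[27,4],[30,16],[42,0]]
[[9,3],[12,20],[27,4],[30,16],[42,0]]
[[9,20],[11,3],[12,20],[27,4],[30,16],[42,0]]
[[9,20],[11,3],[12,20],[27,4],[30,16],[42,0]]
[[9,20],[11,3],[12,20],[27,4],[30,16],[42,0]]
[[9,20],[11,3],[12,20],[27,4],[30,16],[42,0]]
[[9,20],[11,3],[12,20],[27,14],[28,4],[30,16],[42,0]]
[[9,20],[11,3],[12,20],[27,14],[28,4],[30,16],[42,0]]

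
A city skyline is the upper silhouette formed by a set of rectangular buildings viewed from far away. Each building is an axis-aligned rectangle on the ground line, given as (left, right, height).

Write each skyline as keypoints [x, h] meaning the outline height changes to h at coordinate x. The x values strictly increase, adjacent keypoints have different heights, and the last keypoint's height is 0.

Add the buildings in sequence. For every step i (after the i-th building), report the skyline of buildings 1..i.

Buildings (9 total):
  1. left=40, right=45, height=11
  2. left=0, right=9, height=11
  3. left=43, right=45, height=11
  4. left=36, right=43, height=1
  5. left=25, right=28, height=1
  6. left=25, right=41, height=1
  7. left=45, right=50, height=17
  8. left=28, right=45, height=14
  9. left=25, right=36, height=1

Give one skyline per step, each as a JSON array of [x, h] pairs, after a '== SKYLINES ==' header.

== SKYLINES ==
[[40,11],[45,0]]
[[0,11],[9,0],[40,11],[45,0]]
[[0,11],[9,0],[40,11],[45,0]]
[[0,11],[9,0],[36,1],[40,11],[45,0]]
[[0,11],[9,0],[25,1],[28,0],[36,1],[40,11],[45,0]]
[[0,11],[9,0],[25,1],[40,11],[45,0]]
[[0,11],[9,0],[25,1],[40,11],[45,17],[50,0]]
[[0,11],[9,0],[25,1],[28,14],[45,17],[50,0]]
[[0,11],[9,0],[25,1],[28,14],[45,17],[50,0]]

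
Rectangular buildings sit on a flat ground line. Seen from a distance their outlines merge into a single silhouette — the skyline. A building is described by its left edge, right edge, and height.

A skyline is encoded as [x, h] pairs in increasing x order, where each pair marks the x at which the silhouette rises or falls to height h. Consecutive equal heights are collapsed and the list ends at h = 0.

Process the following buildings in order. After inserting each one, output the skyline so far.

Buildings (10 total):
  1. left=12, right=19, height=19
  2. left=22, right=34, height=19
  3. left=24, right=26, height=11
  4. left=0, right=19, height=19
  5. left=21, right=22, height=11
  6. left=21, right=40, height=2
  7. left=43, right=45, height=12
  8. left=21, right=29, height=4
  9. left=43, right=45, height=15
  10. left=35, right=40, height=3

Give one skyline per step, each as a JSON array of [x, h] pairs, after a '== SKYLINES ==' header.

== SKYLINES ==
[[12,19],[19,0]]
[[12,19],[19,0],[22,19],[34,0]]
[[12,19],[19,0],[22,19],[34,0]]
[[0,19],[19,0],[22,19],[34,0]]
[[0,19],[19,0],[21,11],[22,19],[34,0]]
[[0,19],[19,0],[21,11],[22,19],[34,2],[40,0]]
[[0,19],[19,0],[21,11],[22,19],[34,2],[40,0],[43,12],[45,0]]
[[0,19],[19,0],[21,11],[22,19],[34,2],[40,0],[43,12],[45,0]]
[[0,19],[19,0],[21,11],[22,19],[34,2],[40,0],[43,15],[45,0]]
[[0,19],[19,0],[21,11],[22,19],[34,2],[35,3],[40,0],[43,15],[45,0]]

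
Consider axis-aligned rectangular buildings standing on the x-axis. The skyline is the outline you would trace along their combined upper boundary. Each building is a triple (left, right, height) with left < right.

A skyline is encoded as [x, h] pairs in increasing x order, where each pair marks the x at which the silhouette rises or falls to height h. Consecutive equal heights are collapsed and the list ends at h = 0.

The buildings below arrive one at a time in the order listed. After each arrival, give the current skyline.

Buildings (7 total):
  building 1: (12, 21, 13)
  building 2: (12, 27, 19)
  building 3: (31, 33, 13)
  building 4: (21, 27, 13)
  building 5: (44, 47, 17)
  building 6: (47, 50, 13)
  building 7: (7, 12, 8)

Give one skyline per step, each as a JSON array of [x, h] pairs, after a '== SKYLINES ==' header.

== SKYLINES ==
[[12,13],[21,0]]
[[12,19],[27,0]]
[[12,19],[27,0],[31,13],[33,0]]
[[12,19],[27,0],[31,13],[33,0]]
[[12,19],[27,0],[31,13],[33,0],[44,17],[47,0]]
[[12,19],[27,0],[31,13],[33,0],[44,17],[47,13],[50,0]]
[[7,8],[12,19],[27,0],[31,13],[33,0],[44,17],[47,13],[50,0]]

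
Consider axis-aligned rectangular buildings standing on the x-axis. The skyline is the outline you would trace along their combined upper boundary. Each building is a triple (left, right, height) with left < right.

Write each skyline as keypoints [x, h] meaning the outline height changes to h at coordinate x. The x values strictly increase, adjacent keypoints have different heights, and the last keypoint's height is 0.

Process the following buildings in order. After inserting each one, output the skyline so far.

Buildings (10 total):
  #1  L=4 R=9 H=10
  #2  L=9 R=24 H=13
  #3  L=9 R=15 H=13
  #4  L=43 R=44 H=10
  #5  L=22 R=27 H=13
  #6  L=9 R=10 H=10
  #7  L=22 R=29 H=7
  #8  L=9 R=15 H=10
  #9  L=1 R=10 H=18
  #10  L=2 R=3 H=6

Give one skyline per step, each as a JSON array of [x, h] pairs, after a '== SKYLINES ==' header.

== SKYLINES ==
[[4,10],[9,0]]
[[4,10],[9,13],[24,0]]
[[4,10],[9,13],[24,0]]
[[4,10],[9,13],[24,0],[43,10],[44,0]]
[[4,10],[9,13],[27,0],[43,10],[44,0]]
[[4,10],[9,13],[27,0],[43,10],[44,0]]
[[4,10],[9,13],[27,7],[29,0],[43,10],[44,0]]
[[4,10],[9,13],[27,7],[29,0],[43,10],[44,0]]
[[1,18],[10,13],[27,7],[29,0],[43,10],[44,0]]
[[1,18],[10,13],[27,7],[29,0],[43,10],[44,0]]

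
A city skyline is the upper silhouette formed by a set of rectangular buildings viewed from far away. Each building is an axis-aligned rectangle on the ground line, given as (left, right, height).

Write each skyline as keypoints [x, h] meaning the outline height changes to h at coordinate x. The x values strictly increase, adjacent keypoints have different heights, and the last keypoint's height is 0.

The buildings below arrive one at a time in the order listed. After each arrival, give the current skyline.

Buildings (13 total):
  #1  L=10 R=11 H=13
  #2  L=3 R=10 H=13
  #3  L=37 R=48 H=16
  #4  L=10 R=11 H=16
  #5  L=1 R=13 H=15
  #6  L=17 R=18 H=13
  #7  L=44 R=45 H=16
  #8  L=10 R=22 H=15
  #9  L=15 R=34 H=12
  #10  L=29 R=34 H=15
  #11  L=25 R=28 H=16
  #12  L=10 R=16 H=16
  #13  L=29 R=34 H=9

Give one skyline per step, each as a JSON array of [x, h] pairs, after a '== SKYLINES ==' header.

== SKYLINES ==
[[10,13],[11,0]]
[[3,13],[11,0]]
[[3,13],[11,0],[37,16],[48,0]]
[[3,13],[10,16],[11,0],[37,16],[48,0]]
[[1,15],[10,16],[11,15],[13,0],[37,16],[48,0]]
[[1,15],[10,16],[11,15],[13,0],[17,13],[18,0],[37,16],[48,0]]
[[1,15],[10,16],[11,15],[13,0],[17,13],[18,0],[37,16],[48,0]]
[[1,15],[10,16],[11,15],[22,0],[37,16],[48,0]]
[[1,15],[10,16],[11,15],[22,12],[34,0],[37,16],[48,0]]
[[1,15],[10,16],[11,15],[22,12],[29,15],[34,0],[37,16],[48,0]]
[[1,15],[10,16],[11,15],[22,12],[25,16],[28,12],[29,15],[34,0],[37,16],[48,0]]
[[1,15],[10,16],[16,15],[22,12],[25,16],[28,12],[29,15],[34,0],[37,16],[48,0]]
[[1,15],[10,16],[16,15],[22,12],[25,16],[28,12],[29,15],[34,0],[37,16],[48,0]]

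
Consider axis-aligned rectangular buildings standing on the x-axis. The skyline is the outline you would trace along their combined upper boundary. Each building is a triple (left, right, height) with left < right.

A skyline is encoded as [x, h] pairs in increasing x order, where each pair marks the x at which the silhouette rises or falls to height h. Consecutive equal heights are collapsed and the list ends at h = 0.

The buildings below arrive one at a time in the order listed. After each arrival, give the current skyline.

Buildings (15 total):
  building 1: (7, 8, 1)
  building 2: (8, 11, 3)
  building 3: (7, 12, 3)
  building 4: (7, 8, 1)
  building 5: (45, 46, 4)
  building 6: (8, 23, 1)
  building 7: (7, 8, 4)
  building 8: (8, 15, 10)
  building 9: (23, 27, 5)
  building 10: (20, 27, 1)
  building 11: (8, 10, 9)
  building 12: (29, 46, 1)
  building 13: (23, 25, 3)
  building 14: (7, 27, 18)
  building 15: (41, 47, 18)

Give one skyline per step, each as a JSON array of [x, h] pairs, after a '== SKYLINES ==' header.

== SKYLINES ==
[[7,1],[8,0]]
[[7,1],[8,3],[11,0]]
[[7,3],[12,0]]
[[7,3],[12,0]]
[[7,3],[12,0],[45,4],[46,0]]
[[7,3],[12,1],[23,0],[45,4],[46,0]]
[[7,4],[8,3],[12,1],[23,0],[45,4],[46,0]]
[[7,4],[8,10],[15,1],[23,0],[45,4],[46,0]]
[[7,4],[8,10],[15,1],[23,5],[27,0],[45,4],[46,0]]
[[7,4],[8,10],[15,1],[23,5],[27,0],[45,4],[46,0]]
[[7,4],[8,10],[15,1],[23,5],[27,0],[45,4],[46,0]]
[[7,4],[8,10],[15,1],[23,5],[27,0],[29,1],[45,4],[46,0]]
[[7,4],[8,10],[15,1],[23,5],[27,0],[29,1],[45,4],[46,0]]
[[7,18],[27,0],[29,1],[45,4],[46,0]]
[[7,18],[27,0],[29,1],[41,18],[47,0]]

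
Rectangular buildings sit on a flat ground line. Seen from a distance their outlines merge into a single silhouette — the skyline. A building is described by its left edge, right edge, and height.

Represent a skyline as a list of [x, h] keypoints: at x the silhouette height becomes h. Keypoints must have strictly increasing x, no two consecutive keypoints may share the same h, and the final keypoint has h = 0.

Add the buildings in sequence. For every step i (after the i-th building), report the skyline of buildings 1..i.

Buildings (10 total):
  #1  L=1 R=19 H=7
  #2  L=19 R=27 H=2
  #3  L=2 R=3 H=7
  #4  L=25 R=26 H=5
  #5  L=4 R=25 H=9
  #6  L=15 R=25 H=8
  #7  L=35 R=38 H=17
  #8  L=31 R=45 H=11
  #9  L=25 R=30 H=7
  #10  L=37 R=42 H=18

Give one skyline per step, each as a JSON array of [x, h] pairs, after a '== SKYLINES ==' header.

== SKYLINES ==
[[1,7],[19,0]]
[[1,7],[19,2],[27,0]]
[[1,7],[19,2],[27,0]]
[[1,7],[19,2],[25,5],[26,2],[27,0]]
[[1,7],[4,9],[25,5],[26,2],[27,0]]
[[1,7],[4,9],[25,5],[26,2],[27,0]]
[[1,7],[4,9],[25,5],[26,2],[27,0],[35,17],[38,0]]
[[1,7],[4,9],[25,5],[26,2],[27,0],[31,11],[35,17],[38,11],[45,0]]
[[1,7],[4,9],[25,7],[30,0],[31,11],[35,17],[38,11],[45,0]]
[[1,7],[4,9],[25,7],[30,0],[31,11],[35,17],[37,18],[42,11],[45,0]]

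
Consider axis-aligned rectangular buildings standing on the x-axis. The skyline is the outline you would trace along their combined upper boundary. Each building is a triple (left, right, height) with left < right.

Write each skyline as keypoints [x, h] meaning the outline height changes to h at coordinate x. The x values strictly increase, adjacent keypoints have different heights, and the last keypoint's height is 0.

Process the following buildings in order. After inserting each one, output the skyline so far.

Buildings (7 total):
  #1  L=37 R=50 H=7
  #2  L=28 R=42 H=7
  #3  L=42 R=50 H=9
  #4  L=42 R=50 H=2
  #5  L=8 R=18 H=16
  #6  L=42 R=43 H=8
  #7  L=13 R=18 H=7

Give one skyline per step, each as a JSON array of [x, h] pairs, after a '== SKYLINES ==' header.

== SKYLINES ==
[[37,7],[50,0]]
[[28,7],[50,0]]
[[28,7],[42,9],[50,0]]
[[28,7],[42,9],[50,0]]
[[8,16],[18,0],[28,7],[42,9],[50,0]]
[[8,16],[18,0],[28,7],[42,9],[50,0]]
[[8,16],[18,0],[28,7],[42,9],[50,0]]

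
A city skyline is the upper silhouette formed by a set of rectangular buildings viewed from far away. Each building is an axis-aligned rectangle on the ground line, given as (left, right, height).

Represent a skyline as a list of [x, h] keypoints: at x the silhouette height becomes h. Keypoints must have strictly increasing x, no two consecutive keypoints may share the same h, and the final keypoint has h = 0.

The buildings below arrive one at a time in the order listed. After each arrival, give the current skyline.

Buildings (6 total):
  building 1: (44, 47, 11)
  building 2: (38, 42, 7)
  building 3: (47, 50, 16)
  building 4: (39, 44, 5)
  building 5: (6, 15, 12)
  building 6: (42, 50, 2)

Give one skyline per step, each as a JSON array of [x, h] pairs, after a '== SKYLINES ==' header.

== SKYLINES ==
[[44,11],[47,0]]
[[38,7],[42,0],[44,11],[47,0]]
[[38,7],[42,0],[44,11],[47,16],[50,0]]
[[38,7],[42,5],[44,11],[47,16],[50,0]]
[[6,12],[15,0],[38,7],[42,5],[44,11],[47,16],[50,0]]
[[6,12],[15,0],[38,7],[42,5],[44,11],[47,16],[50,0]]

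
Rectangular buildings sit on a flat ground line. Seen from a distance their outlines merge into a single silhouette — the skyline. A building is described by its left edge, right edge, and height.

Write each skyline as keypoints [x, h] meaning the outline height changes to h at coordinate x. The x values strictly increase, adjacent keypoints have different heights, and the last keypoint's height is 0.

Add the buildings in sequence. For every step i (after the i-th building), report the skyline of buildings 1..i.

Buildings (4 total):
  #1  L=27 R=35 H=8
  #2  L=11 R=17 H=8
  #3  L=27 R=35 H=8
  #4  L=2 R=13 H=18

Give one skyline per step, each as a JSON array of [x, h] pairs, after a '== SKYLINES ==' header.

== SKYLINES ==
[[27,8],[35,0]]
[[11,8],[17,0],[27,8],[35,0]]
[[11,8],[17,0],[27,8],[35,0]]
[[2,18],[13,8],[17,0],[27,8],[35,0]]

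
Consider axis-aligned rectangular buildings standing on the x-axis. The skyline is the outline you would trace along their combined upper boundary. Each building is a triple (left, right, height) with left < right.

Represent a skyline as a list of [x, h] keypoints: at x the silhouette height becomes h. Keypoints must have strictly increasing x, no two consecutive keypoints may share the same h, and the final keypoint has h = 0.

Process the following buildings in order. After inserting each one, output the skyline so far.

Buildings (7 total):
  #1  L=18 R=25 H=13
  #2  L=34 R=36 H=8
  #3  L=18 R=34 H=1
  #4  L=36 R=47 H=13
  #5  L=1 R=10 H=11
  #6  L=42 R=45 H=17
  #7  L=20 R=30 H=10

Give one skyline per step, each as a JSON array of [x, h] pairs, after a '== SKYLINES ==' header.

== SKYLINES ==
[[18,13],[25,0]]
[[18,13],[25,0],[34,8],[36,0]]
[[18,13],[25,1],[34,8],[36,0]]
[[18,13],[25,1],[34,8],[36,13],[47,0]]
[[1,11],[10,0],[18,13],[25,1],[34,8],[36,13],[47,0]]
[[1,11],[10,0],[18,13],[25,1],[34,8],[36,13],[42,17],[45,13],[47,0]]
[[1,11],[10,0],[18,13],[25,10],[30,1],[34,8],[36,13],[42,17],[45,13],[47,0]]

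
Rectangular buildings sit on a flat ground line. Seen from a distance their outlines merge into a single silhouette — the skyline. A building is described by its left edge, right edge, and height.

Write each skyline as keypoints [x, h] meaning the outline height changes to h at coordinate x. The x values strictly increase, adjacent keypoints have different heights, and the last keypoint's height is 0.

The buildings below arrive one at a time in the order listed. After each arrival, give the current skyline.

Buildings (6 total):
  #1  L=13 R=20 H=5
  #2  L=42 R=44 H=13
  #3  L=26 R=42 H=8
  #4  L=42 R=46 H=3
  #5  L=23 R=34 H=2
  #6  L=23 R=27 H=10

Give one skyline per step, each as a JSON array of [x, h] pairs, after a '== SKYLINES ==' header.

== SKYLINES ==
[[13,5],[20,0]]
[[13,5],[20,0],[42,13],[44,0]]
[[13,5],[20,0],[26,8],[42,13],[44,0]]
[[13,5],[20,0],[26,8],[42,13],[44,3],[46,0]]
[[13,5],[20,0],[23,2],[26,8],[42,13],[44,3],[46,0]]
[[13,5],[20,0],[23,10],[27,8],[42,13],[44,3],[46,0]]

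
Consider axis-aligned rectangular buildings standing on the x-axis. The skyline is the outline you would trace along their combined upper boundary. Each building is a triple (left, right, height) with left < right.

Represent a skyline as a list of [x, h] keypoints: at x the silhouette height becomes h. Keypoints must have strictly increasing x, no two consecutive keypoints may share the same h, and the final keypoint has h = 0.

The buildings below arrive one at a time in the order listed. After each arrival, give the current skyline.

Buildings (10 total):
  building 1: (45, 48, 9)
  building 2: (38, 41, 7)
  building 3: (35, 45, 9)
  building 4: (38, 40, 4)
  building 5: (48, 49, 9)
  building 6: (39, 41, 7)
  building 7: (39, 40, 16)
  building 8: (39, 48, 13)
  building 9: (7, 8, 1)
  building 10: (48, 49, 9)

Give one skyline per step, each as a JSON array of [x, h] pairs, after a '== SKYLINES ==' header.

== SKYLINES ==
[[45,9],[48,0]]
[[38,7],[41,0],[45,9],[48,0]]
[[35,9],[48,0]]
[[35,9],[48,0]]
[[35,9],[49,0]]
[[35,9],[49,0]]
[[35,9],[39,16],[40,9],[49,0]]
[[35,9],[39,16],[40,13],[48,9],[49,0]]
[[7,1],[8,0],[35,9],[39,16],[40,13],[48,9],[49,0]]
[[7,1],[8,0],[35,9],[39,16],[40,13],[48,9],[49,0]]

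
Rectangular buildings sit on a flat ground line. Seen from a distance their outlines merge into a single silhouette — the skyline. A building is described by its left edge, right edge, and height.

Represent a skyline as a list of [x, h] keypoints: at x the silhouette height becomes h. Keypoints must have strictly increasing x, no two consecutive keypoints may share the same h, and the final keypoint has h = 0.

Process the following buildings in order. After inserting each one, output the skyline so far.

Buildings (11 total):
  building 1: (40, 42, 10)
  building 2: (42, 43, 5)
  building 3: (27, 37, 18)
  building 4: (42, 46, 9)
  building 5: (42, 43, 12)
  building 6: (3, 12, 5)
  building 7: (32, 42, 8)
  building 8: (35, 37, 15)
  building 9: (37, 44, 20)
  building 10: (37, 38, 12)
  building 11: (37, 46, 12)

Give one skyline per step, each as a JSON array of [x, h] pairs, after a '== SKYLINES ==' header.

== SKYLINES ==
[[40,10],[42,0]]
[[40,10],[42,5],[43,0]]
[[27,18],[37,0],[40,10],[42,5],[43,0]]
[[27,18],[37,0],[40,10],[42,9],[46,0]]
[[27,18],[37,0],[40,10],[42,12],[43,9],[46,0]]
[[3,5],[12,0],[27,18],[37,0],[40,10],[42,12],[43,9],[46,0]]
[[3,5],[12,0],[27,18],[37,8],[40,10],[42,12],[43,9],[46,0]]
[[3,5],[12,0],[27,18],[37,8],[40,10],[42,12],[43,9],[46,0]]
[[3,5],[12,0],[27,18],[37,20],[44,9],[46,0]]
[[3,5],[12,0],[27,18],[37,20],[44,9],[46,0]]
[[3,5],[12,0],[27,18],[37,20],[44,12],[46,0]]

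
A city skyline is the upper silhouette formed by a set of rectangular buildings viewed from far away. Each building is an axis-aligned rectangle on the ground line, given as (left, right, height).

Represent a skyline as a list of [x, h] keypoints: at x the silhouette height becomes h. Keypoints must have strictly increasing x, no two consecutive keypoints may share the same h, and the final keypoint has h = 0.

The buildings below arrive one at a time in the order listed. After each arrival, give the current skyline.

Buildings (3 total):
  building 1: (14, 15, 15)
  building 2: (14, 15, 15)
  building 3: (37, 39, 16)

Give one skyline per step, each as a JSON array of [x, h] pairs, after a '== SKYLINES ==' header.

== SKYLINES ==
[[14,15],[15,0]]
[[14,15],[15,0]]
[[14,15],[15,0],[37,16],[39,0]]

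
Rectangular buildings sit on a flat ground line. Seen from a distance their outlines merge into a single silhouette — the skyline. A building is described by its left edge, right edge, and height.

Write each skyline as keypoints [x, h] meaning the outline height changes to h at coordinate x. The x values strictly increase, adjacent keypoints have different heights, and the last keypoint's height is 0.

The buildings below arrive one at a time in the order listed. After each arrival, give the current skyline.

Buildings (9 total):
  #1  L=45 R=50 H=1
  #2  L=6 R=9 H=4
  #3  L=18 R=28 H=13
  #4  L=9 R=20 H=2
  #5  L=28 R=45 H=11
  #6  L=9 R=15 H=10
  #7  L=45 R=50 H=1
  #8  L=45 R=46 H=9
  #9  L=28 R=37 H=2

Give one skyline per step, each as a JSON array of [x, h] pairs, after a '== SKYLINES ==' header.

== SKYLINES ==
[[45,1],[50,0]]
[[6,4],[9,0],[45,1],[50,0]]
[[6,4],[9,0],[18,13],[28,0],[45,1],[50,0]]
[[6,4],[9,2],[18,13],[28,0],[45,1],[50,0]]
[[6,4],[9,2],[18,13],[28,11],[45,1],[50,0]]
[[6,4],[9,10],[15,2],[18,13],[28,11],[45,1],[50,0]]
[[6,4],[9,10],[15,2],[18,13],[28,11],[45,1],[50,0]]
[[6,4],[9,10],[15,2],[18,13],[28,11],[45,9],[46,1],[50,0]]
[[6,4],[9,10],[15,2],[18,13],[28,11],[45,9],[46,1],[50,0]]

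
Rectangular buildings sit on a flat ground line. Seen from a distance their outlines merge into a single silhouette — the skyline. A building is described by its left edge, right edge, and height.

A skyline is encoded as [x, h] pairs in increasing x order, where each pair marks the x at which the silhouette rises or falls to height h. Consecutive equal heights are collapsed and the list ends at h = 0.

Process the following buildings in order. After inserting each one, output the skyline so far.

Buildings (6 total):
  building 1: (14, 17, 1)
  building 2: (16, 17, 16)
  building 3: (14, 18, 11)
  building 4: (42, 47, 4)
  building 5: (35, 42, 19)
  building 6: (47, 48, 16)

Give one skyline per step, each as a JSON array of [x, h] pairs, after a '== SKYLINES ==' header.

== SKYLINES ==
[[14,1],[17,0]]
[[14,1],[16,16],[17,0]]
[[14,11],[16,16],[17,11],[18,0]]
[[14,11],[16,16],[17,11],[18,0],[42,4],[47,0]]
[[14,11],[16,16],[17,11],[18,0],[35,19],[42,4],[47,0]]
[[14,11],[16,16],[17,11],[18,0],[35,19],[42,4],[47,16],[48,0]]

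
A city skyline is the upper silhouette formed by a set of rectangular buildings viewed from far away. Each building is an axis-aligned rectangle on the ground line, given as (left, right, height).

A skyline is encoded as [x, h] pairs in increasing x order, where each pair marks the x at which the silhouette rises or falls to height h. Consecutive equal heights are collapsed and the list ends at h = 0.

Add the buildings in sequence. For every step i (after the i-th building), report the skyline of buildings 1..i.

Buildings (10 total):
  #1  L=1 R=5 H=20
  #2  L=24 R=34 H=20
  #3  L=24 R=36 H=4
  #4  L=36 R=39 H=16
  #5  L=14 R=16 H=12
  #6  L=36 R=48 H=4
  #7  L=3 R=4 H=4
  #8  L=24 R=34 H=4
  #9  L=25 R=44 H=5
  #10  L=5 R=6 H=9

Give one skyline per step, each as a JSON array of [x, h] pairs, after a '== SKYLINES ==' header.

== SKYLINES ==
[[1,20],[5,0]]
[[1,20],[5,0],[24,20],[34,0]]
[[1,20],[5,0],[24,20],[34,4],[36,0]]
[[1,20],[5,0],[24,20],[34,4],[36,16],[39,0]]
[[1,20],[5,0],[14,12],[16,0],[24,20],[34,4],[36,16],[39,0]]
[[1,20],[5,0],[14,12],[16,0],[24,20],[34,4],[36,16],[39,4],[48,0]]
[[1,20],[5,0],[14,12],[16,0],[24,20],[34,4],[36,16],[39,4],[48,0]]
[[1,20],[5,0],[14,12],[16,0],[24,20],[34,4],[36,16],[39,4],[48,0]]
[[1,20],[5,0],[14,12],[16,0],[24,20],[34,5],[36,16],[39,5],[44,4],[48,0]]
[[1,20],[5,9],[6,0],[14,12],[16,0],[24,20],[34,5],[36,16],[39,5],[44,4],[48,0]]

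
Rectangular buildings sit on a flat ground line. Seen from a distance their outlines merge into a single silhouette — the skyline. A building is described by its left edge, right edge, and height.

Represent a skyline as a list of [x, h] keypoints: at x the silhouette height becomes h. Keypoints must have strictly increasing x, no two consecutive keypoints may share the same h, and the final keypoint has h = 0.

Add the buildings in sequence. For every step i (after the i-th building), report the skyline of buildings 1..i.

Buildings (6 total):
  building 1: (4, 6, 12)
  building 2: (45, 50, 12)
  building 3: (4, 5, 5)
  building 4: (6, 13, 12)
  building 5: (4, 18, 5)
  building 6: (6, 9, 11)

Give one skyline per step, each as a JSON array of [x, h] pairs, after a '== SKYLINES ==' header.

== SKYLINES ==
[[4,12],[6,0]]
[[4,12],[6,0],[45,12],[50,0]]
[[4,12],[6,0],[45,12],[50,0]]
[[4,12],[13,0],[45,12],[50,0]]
[[4,12],[13,5],[18,0],[45,12],[50,0]]
[[4,12],[13,5],[18,0],[45,12],[50,0]]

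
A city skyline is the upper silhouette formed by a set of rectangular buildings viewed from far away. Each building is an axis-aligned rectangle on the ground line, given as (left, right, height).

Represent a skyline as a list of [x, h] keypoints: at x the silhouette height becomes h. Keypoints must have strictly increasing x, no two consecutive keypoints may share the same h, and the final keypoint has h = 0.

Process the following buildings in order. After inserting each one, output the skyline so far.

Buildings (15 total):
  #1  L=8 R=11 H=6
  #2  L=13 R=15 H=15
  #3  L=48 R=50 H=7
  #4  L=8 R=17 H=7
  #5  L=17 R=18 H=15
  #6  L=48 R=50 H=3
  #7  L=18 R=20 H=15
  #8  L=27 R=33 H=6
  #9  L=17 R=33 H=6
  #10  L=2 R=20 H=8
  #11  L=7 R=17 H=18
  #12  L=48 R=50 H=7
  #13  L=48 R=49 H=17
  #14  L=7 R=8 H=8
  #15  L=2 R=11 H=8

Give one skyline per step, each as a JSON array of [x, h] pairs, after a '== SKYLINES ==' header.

== SKYLINES ==
[[8,6],[11,0]]
[[8,6],[11,0],[13,15],[15,0]]
[[8,6],[11,0],[13,15],[15,0],[48,7],[50,0]]
[[8,7],[13,15],[15,7],[17,0],[48,7],[50,0]]
[[8,7],[13,15],[15,7],[17,15],[18,0],[48,7],[50,0]]
[[8,7],[13,15],[15,7],[17,15],[18,0],[48,7],[50,0]]
[[8,7],[13,15],[15,7],[17,15],[20,0],[48,7],[50,0]]
[[8,7],[13,15],[15,7],[17,15],[20,0],[27,6],[33,0],[48,7],[50,0]]
[[8,7],[13,15],[15,7],[17,15],[20,6],[33,0],[48,7],[50,0]]
[[2,8],[13,15],[15,8],[17,15],[20,6],[33,0],[48,7],[50,0]]
[[2,8],[7,18],[17,15],[20,6],[33,0],[48,7],[50,0]]
[[2,8],[7,18],[17,15],[20,6],[33,0],[48,7],[50,0]]
[[2,8],[7,18],[17,15],[20,6],[33,0],[48,17],[49,7],[50,0]]
[[2,8],[7,18],[17,15],[20,6],[33,0],[48,17],[49,7],[50,0]]
[[2,8],[7,18],[17,15],[20,6],[33,0],[48,17],[49,7],[50,0]]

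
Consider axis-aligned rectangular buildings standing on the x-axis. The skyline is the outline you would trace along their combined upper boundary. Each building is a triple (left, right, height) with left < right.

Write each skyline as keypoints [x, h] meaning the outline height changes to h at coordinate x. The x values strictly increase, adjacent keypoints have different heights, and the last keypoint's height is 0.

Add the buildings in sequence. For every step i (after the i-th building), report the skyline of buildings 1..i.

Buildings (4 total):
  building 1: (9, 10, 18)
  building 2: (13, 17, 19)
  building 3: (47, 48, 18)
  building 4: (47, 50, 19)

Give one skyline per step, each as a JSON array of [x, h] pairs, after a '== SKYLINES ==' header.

== SKYLINES ==
[[9,18],[10,0]]
[[9,18],[10,0],[13,19],[17,0]]
[[9,18],[10,0],[13,19],[17,0],[47,18],[48,0]]
[[9,18],[10,0],[13,19],[17,0],[47,19],[50,0]]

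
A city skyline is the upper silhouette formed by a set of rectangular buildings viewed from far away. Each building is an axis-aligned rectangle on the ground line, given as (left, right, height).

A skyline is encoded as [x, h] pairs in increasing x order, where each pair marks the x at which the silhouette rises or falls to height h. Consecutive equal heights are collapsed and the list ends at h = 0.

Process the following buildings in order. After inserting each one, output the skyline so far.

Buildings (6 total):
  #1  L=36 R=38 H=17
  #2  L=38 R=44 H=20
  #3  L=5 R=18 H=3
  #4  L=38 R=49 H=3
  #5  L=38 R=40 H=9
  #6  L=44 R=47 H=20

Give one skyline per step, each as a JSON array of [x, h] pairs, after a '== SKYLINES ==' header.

== SKYLINES ==
[[36,17],[38,0]]
[[36,17],[38,20],[44,0]]
[[5,3],[18,0],[36,17],[38,20],[44,0]]
[[5,3],[18,0],[36,17],[38,20],[44,3],[49,0]]
[[5,3],[18,0],[36,17],[38,20],[44,3],[49,0]]
[[5,3],[18,0],[36,17],[38,20],[47,3],[49,0]]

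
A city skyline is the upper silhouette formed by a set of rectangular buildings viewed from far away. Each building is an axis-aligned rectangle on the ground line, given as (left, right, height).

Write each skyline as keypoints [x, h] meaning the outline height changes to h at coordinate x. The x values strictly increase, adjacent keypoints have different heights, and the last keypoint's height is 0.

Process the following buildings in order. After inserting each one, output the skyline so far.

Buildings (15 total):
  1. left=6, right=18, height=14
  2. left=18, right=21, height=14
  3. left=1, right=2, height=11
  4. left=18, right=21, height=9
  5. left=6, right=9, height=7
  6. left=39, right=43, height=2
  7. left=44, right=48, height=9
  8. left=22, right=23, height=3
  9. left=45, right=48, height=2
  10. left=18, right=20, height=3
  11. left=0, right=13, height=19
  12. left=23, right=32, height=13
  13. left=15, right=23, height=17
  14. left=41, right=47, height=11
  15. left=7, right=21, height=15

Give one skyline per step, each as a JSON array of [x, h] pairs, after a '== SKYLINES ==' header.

== SKYLINES ==
[[6,14],[18,0]]
[[6,14],[21,0]]
[[1,11],[2,0],[6,14],[21,0]]
[[1,11],[2,0],[6,14],[21,0]]
[[1,11],[2,0],[6,14],[21,0]]
[[1,11],[2,0],[6,14],[21,0],[39,2],[43,0]]
[[1,11],[2,0],[6,14],[21,0],[39,2],[43,0],[44,9],[48,0]]
[[1,11],[2,0],[6,14],[21,0],[22,3],[23,0],[39,2],[43,0],[44,9],[48,0]]
[[1,11],[2,0],[6,14],[21,0],[22,3],[23,0],[39,2],[43,0],[44,9],[48,0]]
[[1,11],[2,0],[6,14],[21,0],[22,3],[23,0],[39,2],[43,0],[44,9],[48,0]]
[[0,19],[13,14],[21,0],[22,3],[23,0],[39,2],[43,0],[44,9],[48,0]]
[[0,19],[13,14],[21,0],[22,3],[23,13],[32,0],[39,2],[43,0],[44,9],[48,0]]
[[0,19],[13,14],[15,17],[23,13],[32,0],[39,2],[43,0],[44,9],[48,0]]
[[0,19],[13,14],[15,17],[23,13],[32,0],[39,2],[41,11],[47,9],[48,0]]
[[0,19],[13,15],[15,17],[23,13],[32,0],[39,2],[41,11],[47,9],[48,0]]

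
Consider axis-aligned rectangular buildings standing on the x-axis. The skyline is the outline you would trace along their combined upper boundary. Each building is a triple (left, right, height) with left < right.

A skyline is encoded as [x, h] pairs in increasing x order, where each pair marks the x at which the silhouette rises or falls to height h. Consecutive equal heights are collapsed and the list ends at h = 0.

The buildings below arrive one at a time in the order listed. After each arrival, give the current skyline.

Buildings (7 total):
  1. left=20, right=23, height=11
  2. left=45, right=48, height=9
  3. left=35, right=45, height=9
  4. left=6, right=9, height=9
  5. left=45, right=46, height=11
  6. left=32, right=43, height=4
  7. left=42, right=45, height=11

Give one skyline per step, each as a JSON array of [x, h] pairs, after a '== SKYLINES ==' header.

== SKYLINES ==
[[20,11],[23,0]]
[[20,11],[23,0],[45,9],[48,0]]
[[20,11],[23,0],[35,9],[48,0]]
[[6,9],[9,0],[20,11],[23,0],[35,9],[48,0]]
[[6,9],[9,0],[20,11],[23,0],[35,9],[45,11],[46,9],[48,0]]
[[6,9],[9,0],[20,11],[23,0],[32,4],[35,9],[45,11],[46,9],[48,0]]
[[6,9],[9,0],[20,11],[23,0],[32,4],[35,9],[42,11],[46,9],[48,0]]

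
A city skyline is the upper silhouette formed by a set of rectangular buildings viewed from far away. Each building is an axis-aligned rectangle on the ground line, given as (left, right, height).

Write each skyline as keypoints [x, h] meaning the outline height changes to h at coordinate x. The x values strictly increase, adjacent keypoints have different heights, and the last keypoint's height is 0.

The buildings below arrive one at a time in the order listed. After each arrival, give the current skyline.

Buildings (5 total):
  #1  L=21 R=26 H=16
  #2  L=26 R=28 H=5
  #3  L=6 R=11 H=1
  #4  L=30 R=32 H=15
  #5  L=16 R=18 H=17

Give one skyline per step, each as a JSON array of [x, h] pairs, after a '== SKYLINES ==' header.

== SKYLINES ==
[[21,16],[26,0]]
[[21,16],[26,5],[28,0]]
[[6,1],[11,0],[21,16],[26,5],[28,0]]
[[6,1],[11,0],[21,16],[26,5],[28,0],[30,15],[32,0]]
[[6,1],[11,0],[16,17],[18,0],[21,16],[26,5],[28,0],[30,15],[32,0]]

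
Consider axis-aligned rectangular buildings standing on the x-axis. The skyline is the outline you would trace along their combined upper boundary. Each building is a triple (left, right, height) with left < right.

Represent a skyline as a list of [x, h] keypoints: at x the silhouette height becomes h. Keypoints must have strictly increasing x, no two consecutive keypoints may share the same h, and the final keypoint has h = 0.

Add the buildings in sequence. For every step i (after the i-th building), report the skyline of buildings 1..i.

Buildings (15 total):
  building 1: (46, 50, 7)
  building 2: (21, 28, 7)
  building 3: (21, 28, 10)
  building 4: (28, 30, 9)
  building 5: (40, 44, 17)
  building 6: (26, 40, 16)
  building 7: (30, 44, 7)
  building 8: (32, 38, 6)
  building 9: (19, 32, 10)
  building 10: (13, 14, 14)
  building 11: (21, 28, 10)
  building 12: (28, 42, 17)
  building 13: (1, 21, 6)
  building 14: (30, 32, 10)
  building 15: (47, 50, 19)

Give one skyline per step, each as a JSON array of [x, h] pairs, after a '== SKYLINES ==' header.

== SKYLINES ==
[[46,7],[50,0]]
[[21,7],[28,0],[46,7],[50,0]]
[[21,10],[28,0],[46,7],[50,0]]
[[21,10],[28,9],[30,0],[46,7],[50,0]]
[[21,10],[28,9],[30,0],[40,17],[44,0],[46,7],[50,0]]
[[21,10],[26,16],[40,17],[44,0],[46,7],[50,0]]
[[21,10],[26,16],[40,17],[44,0],[46,7],[50,0]]
[[21,10],[26,16],[40,17],[44,0],[46,7],[50,0]]
[[19,10],[26,16],[40,17],[44,0],[46,7],[50,0]]
[[13,14],[14,0],[19,10],[26,16],[40,17],[44,0],[46,7],[50,0]]
[[13,14],[14,0],[19,10],[26,16],[40,17],[44,0],[46,7],[50,0]]
[[13,14],[14,0],[19,10],[26,16],[28,17],[44,0],[46,7],[50,0]]
[[1,6],[13,14],[14,6],[19,10],[26,16],[28,17],[44,0],[46,7],[50,0]]
[[1,6],[13,14],[14,6],[19,10],[26,16],[28,17],[44,0],[46,7],[50,0]]
[[1,6],[13,14],[14,6],[19,10],[26,16],[28,17],[44,0],[46,7],[47,19],[50,0]]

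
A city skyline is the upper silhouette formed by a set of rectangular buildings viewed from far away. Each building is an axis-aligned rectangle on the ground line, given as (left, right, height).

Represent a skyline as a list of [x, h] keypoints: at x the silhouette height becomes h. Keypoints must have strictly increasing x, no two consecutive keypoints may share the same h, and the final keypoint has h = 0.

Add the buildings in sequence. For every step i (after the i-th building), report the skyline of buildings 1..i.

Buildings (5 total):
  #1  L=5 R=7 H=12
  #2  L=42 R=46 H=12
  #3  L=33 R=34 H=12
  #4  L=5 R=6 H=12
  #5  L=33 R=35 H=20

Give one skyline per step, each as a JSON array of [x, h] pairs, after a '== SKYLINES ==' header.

== SKYLINES ==
[[5,12],[7,0]]
[[5,12],[7,0],[42,12],[46,0]]
[[5,12],[7,0],[33,12],[34,0],[42,12],[46,0]]
[[5,12],[7,0],[33,12],[34,0],[42,12],[46,0]]
[[5,12],[7,0],[33,20],[35,0],[42,12],[46,0]]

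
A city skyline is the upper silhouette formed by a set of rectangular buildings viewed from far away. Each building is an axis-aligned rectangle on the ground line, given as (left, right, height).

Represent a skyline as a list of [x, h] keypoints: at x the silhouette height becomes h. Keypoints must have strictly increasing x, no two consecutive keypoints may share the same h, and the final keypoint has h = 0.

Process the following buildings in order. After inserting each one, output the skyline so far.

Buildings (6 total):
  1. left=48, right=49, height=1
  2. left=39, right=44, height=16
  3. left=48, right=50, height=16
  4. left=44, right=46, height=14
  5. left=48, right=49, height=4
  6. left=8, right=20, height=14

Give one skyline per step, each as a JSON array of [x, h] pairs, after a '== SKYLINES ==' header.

== SKYLINES ==
[[48,1],[49,0]]
[[39,16],[44,0],[48,1],[49,0]]
[[39,16],[44,0],[48,16],[50,0]]
[[39,16],[44,14],[46,0],[48,16],[50,0]]
[[39,16],[44,14],[46,0],[48,16],[50,0]]
[[8,14],[20,0],[39,16],[44,14],[46,0],[48,16],[50,0]]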